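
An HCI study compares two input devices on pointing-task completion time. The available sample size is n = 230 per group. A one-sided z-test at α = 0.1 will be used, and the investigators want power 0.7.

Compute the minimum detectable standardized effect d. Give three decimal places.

Need Φ(δ − 1.282) = 0.7, so δ = 1.282 + 0.524 = 1.806.
δ = d·√(n/2) ⇒ d = δ/√(n/2) = 1.806/√(230/2) = 0.1684.

d ≈ 0.168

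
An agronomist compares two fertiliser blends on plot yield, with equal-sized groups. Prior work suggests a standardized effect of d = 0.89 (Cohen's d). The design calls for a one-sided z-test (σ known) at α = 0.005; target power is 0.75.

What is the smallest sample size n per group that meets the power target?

Set Φ(δ − 2.576) = 0.75; then δ − 2.576 = Φ⁻¹(0.75) = 0.674, giving δ = 3.250.
δ = d·√(n/2) ⇒ n = 2(δ/d)² = 2 × (3.250 / 0.89)² = 26.67.
Round up to the next whole unit.

n = 27 per group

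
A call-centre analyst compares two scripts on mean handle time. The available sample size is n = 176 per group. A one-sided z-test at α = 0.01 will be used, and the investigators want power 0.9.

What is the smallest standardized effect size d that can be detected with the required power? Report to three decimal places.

Required noncentrality: δ = z_{0.01} + z_{0.10} = 2.326 + 1.282 = 3.608.
δ = d·√(n/2) ⇒ d = δ/√(n/2) = 3.608/√(176/2) = 0.3846.

d ≈ 0.385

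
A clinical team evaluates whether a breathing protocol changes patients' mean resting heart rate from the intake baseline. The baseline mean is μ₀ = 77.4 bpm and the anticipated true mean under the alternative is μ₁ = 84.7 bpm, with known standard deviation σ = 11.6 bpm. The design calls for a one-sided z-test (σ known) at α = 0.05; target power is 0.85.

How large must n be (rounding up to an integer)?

n = 19

Standardized effect: d = |μ₁ − μ₀| / σ = |84.7 − 77.4| / 11.6 = 0.6293
Set Φ(δ − 1.645) = 0.85; then δ − 1.645 = Φ⁻¹(0.85) = 1.036, giving δ = 2.681.
δ = d·√n ⇒ n = (δ/d)² = (2.681 / 0.6293)² = 18.15.
Rounding up, n = 19.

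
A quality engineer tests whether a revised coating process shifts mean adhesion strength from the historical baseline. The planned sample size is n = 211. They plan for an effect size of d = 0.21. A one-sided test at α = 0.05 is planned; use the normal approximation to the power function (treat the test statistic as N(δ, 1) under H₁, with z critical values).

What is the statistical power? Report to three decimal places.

Noncentrality parameter: δ = d·√n = 0.21 × √211 = 3.0504
One-sided α = 0.05 → critical value z_{0.05} = 1.645.
Power = P(Z > 1.645 − δ) = Φ(1.406) = 0.9201.

Power ≈ 0.920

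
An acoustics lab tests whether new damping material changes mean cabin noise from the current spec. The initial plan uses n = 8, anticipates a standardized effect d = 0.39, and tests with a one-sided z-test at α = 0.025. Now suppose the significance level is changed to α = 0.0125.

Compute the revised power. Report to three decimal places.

Power ≈ 0.127

δ = d·√n = 0.39 × √8 = 1.1031 (unchanged). New critical value: z_{0.0125} = 2.241.
Revised power = Φ(δ − 2.241) = Φ(-1.138) = 0.1275.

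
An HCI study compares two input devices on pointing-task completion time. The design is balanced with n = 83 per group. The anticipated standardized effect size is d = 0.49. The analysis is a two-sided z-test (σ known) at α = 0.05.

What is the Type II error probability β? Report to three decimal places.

Noncentrality parameter: δ = d·√(n/2) = 0.49 × √(83/2) = 3.1566
Two-sided α = 0.05 → critical value z_{0.025} = 1.960.
Power = Φ(δ − 1.960) + Φ(−δ − 1.960) = Φ(1.197) + Φ(-5.117) = 0.8843 + 0.0000 = 0.8843.
Type II error: β = 1 − power = 1 − 0.8843 = 0.1157.

β ≈ 0.116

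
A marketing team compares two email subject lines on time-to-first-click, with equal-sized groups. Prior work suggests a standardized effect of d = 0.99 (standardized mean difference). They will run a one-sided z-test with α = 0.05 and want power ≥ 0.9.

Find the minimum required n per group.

n = 18 per group

Set Φ(δ − 1.645) = 0.9; then δ − 1.645 = Φ⁻¹(0.9) = 1.282, giving δ = 2.926.
δ = d·√(n/2) ⇒ n = 2(δ/d)² = 2 × (2.926 / 0.99)² = 17.48.
Round up to the next whole unit.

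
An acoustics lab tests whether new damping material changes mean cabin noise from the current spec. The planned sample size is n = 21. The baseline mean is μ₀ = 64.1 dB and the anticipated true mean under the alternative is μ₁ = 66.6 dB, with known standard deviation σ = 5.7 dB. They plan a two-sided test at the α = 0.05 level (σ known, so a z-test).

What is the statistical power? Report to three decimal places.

Standardized effect: d = |μ₁ − μ₀| / σ = |66.6 − 64.1| / 5.7 = 0.4386
Noncentrality parameter: δ = d·√n = 0.4386 × √21 = 2.0099
Critical value for a two-sided test at α = 0.05: z_{α/2} = 1.960.
Power = Φ(δ − 1.960) + Φ(−δ − 1.960) = Φ(0.050) + Φ(-3.970) = 0.5199 + 0.0000 = 0.5199.

Power ≈ 0.520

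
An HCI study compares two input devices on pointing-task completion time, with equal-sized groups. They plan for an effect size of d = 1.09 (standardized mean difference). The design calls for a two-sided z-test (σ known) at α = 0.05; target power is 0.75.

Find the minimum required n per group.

For power 0.75 need Φ(δ − z_{0.025}) = 0.75, so δ = z_{0.025} + z_{0.25} = 1.960 + 0.674 = 2.634.
(For δ > 0 the lower-tail rejection region contributes negligibly to power, so the one-term inversion is standard.)
δ = d·√(n/2) ⇒ n = 2(δ/d)² = 2 × (2.634 / 1.09)² = 11.68.
Round up to the next whole unit.

n = 12 per group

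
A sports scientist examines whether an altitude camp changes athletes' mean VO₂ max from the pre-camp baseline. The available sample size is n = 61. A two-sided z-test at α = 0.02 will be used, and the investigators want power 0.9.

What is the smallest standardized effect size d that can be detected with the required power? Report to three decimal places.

d ≈ 0.462

Required noncentrality: δ = z_{0.01} + z_{0.10} = 2.326 + 1.282 = 3.608.
(The second rejection-region term Φ(−δ − z_{α/2}) is negligible and dropped.)
δ = d·√n ⇒ d = δ/√n = 3.608/√61 = 0.4619.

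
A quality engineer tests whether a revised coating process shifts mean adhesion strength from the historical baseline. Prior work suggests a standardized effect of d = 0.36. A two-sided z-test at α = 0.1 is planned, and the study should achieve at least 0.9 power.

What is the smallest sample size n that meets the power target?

For power 0.9 need Φ(δ − z_{0.05}) = 0.9, so δ = z_{0.05} + z_{0.10} = 1.645 + 1.282 = 2.926.
(The Φ(−δ − z_{α/2}) term is vanishingly small for δ > 0 and is dropped in the standard sample-size formula.)
δ = d·√n ⇒ n = (δ/d)² = (2.926 / 0.36)² = 66.08.
Rounding up, n = 67.

n = 67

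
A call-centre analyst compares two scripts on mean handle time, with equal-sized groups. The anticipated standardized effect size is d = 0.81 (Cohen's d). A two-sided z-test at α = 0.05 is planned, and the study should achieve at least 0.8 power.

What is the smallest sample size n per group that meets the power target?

n = 24 per group

Set Φ(δ − 1.960) = 0.8; then δ − 1.960 = Φ⁻¹(0.8) = 0.842, giving δ = 2.802.
(For δ > 0 the lower-tail rejection region contributes negligibly to power, so the one-term inversion is standard.)
δ = d·√(n/2) ⇒ n = 2(δ/d)² = 2 × (2.802 / 0.81)² = 23.93.
Rounding up, n = 24 per group.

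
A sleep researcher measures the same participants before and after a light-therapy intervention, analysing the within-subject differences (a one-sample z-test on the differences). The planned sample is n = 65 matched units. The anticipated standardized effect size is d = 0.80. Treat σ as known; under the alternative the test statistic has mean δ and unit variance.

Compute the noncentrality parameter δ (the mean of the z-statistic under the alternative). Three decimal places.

δ = d·√n = 0.80 × √65 = 6.4498

δ ≈ 6.450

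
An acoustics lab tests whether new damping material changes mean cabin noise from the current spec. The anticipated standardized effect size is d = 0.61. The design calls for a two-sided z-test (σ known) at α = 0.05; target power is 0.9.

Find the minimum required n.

For power 0.9 need Φ(δ − z_{0.025}) = 0.9, so δ = z_{0.025} + z_{0.10} = 1.960 + 1.282 = 3.242.
(Ignoring the negligible lower-tail rejection probability gives the usual closed-form inversion.)
δ = d·√n ⇒ n = (δ/d)² = (3.242 / 0.61)² = 28.24.
Rounding up, n = 29.

n = 29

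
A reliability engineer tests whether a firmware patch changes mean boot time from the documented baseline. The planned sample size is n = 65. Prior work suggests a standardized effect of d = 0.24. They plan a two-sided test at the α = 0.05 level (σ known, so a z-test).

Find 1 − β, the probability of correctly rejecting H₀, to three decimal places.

Noncentrality parameter: δ = d·√n = 0.24 × √65 = 1.9349
Two-sided α = 0.05 → critical value z_{0.025} = 1.960.
Power = Φ(δ − 1.960) + Φ(−δ − 1.960) = Φ(-0.025) + Φ(-3.895) = 0.4900 + 0.0000 = 0.4901.

Power ≈ 0.490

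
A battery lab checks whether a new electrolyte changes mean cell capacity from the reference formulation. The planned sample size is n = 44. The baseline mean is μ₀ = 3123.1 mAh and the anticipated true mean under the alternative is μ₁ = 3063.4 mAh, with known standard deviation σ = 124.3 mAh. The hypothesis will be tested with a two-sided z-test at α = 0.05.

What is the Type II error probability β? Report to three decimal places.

β ≈ 0.110

Standardized effect: d = |μ₁ − μ₀| / σ = |3063.4 − 3123.1| / 124.3 = 0.4803
Noncentrality parameter: δ = d·√n = 0.4803 × √44 = 3.1859
Two-sided α = 0.05 → critical value z_{0.025} = 1.960.
Power = Φ(δ − 1.960) + Φ(−δ − 1.960) = Φ(1.226) + Φ(-5.146) = 0.8899 + 0.0000 = 0.8899.
Type II error: β = 1 − power = 1 − 0.8899 = 0.1101.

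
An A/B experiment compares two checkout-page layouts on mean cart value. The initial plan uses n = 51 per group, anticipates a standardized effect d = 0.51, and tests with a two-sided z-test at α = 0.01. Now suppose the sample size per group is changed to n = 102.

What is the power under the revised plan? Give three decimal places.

With n = 102 per group: δ = d·√(n/2) = 0.51 × √(102/2) = 3.6421. Critical value z_{0.005} = 2.576.
Revised power = Φ(δ − 2.576) + Φ(−δ − 2.576) = Φ(1.066) + Φ(-6.218) = 0.8569 + 0.0000 = 0.8569.

Power ≈ 0.857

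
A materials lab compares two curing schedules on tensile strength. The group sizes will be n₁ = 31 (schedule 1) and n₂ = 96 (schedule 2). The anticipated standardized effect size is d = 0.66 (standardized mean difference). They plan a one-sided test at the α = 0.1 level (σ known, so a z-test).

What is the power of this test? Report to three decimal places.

Noncentrality parameter: δ = d / √(1/n₁ + 1/n₂) = 0.66 / √(1/31 + 1/96) = 3.1949
Critical value for a one-sided test at α = 0.1: z_α = 1.282.
Power = Φ(δ − 1.282) = Φ(1.913) = 0.9721.

Power ≈ 0.972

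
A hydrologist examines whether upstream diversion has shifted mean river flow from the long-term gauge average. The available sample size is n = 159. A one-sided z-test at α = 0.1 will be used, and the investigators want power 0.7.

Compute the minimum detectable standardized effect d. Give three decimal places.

d ≈ 0.143

Need Φ(δ − 1.282) = 0.7, so δ = 1.282 + 0.524 = 1.806.
δ = d·√n ⇒ d = δ/√n = 1.806/√159 = 0.1432.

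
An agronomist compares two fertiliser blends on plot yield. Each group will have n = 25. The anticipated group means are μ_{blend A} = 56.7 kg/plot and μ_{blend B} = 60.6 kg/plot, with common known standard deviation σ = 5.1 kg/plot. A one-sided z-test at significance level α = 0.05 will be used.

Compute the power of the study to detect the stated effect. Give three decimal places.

Standardized effect: d = |μ_{blend A} − μ_{blend B}| / σ = |56.7 − 60.6| / 5.1 = 0.7647
Noncentrality parameter: δ = d·√(n/2) = 0.7647 × √(25/2) = 2.7036
One-sided α = 0.05 → critical value z_{0.05} = 1.645.
Power = P(Z > 1.645 − δ) = Φ(1.059) = 0.8552.

Power ≈ 0.855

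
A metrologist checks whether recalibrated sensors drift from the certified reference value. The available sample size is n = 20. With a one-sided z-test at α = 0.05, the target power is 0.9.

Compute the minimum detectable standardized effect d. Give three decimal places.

Need Φ(δ − 1.645) = 0.9, so δ = 1.645 + 1.282 = 2.926.
δ = d·√n ⇒ d = δ/√n = 2.926/√20 = 0.6544.

d ≈ 0.654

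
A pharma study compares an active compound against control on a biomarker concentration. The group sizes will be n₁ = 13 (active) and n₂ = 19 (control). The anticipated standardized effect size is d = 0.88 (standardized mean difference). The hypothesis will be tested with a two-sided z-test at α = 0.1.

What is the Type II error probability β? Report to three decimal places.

β ≈ 0.212

Noncentrality parameter: δ = d / √(1/n₁ + 1/n₂) = 0.88 / √(1/13 + 1/19) = 2.4449
Two-sided α = 0.1 → critical value z_{0.05} = 1.645.
Power = Φ(δ − 1.645) + Φ(−δ − 1.645) = Φ(0.800) + Φ(-4.090) = 0.7881 + 0.0000 = 0.7882.
Type II error: β = 1 − power = 1 − 0.7882 = 0.2118.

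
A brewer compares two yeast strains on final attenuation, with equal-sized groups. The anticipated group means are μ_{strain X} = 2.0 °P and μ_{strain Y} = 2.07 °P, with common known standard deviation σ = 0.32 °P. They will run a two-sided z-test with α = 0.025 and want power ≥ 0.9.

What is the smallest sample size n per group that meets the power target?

n = 519 per group

Standardized effect: d = |μ_{strain X} − μ_{strain Y}| / σ = |2.0 − 2.07| / 0.32 = 0.2188
Set Φ(δ − 2.241) = 0.9; then δ − 2.241 = Φ⁻¹(0.9) = 1.282, giving δ = 3.523.
(Ignoring the negligible lower-tail rejection probability gives the usual closed-form inversion.)
δ = d·√(n/2) ⇒ n = 2(δ/d)² = 2 × (3.523 / 0.2188)² = 518.74.
Round up to the next whole unit.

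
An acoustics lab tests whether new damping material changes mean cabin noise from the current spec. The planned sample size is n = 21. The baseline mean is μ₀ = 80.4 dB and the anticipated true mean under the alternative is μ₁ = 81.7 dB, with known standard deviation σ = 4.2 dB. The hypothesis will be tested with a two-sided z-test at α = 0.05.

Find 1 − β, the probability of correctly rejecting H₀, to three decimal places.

Power ≈ 0.294

Standardized effect: d = |μ₁ − μ₀| / σ = |81.7 − 80.4| / 4.2 = 0.3095
Noncentrality parameter: δ = d·√n = 0.3095 × √21 = 1.4184
Critical value for a two-sided test at α = 0.05: z_{α/2} = 1.960.
Power = Φ(δ − 1.960) + Φ(−δ − 1.960) = Φ(-0.542) + Φ(-3.378) = 0.2941 + 0.0004 = 0.2944.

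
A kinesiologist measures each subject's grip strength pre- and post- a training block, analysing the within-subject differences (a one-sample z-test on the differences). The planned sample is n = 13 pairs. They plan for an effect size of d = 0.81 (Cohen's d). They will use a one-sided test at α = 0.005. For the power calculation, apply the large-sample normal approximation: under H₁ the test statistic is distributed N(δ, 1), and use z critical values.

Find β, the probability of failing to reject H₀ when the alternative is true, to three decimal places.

β ≈ 0.365

Noncentrality parameter: δ = d·√n = 0.81 × √13 = 2.9205
Critical value for a one-sided test at α = 0.005: z_α = 2.576.
Power = Φ(δ − 2.576) = Φ(0.345) = 0.6348.
Type II error: β = 1 − power = 1 − 0.6348 = 0.3652.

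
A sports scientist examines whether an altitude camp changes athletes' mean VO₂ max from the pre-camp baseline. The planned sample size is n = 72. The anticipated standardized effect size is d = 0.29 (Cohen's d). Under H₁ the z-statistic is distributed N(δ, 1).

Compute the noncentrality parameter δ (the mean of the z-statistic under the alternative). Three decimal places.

δ ≈ 2.461

δ = d·√n = 0.29 × √72 = 2.4607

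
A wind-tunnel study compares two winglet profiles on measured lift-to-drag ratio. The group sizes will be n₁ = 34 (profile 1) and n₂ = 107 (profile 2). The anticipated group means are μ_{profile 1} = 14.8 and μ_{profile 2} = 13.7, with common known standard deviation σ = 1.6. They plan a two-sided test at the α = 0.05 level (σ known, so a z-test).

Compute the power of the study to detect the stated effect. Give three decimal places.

Power ≈ 0.937

Standardized effect: d = |μ_{profile 1} − μ_{profile 2}| / σ = |14.8 − 13.7| / 1.6 = 0.6875
Noncentrality parameter: δ = d / √(1/n₁ + 1/n₂) = 0.6875 / √(1/34 + 1/107) = 3.4922
Critical value for a two-sided test at α = 0.05: z_{α/2} = 1.960.
Power = Φ(δ − 1.960) + Φ(−δ − 1.960) = Φ(1.532) + Φ(-5.452) = 0.9373 + 0.0000 = 0.9373.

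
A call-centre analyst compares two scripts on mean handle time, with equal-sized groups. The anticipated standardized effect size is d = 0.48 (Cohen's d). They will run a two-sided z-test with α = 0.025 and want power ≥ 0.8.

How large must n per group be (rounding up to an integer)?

Set Φ(δ − 2.241) = 0.8; then δ − 2.241 = Φ⁻¹(0.8) = 0.842, giving δ = 3.083.
(The Φ(−δ − z_{α/2}) term is vanishingly small for δ > 0 and is dropped in the standard sample-size formula.)
δ = d·√(n/2) ⇒ n = 2(δ/d)² = 2 × (3.083 / 0.48)² = 82.51.
Round up to the next whole unit.

n = 83 per group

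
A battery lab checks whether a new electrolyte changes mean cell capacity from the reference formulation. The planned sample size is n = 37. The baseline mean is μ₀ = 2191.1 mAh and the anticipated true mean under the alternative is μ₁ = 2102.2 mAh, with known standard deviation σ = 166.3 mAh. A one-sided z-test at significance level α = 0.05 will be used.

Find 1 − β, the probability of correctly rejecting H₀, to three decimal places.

Power ≈ 0.946

Standardized effect: d = |μ₁ − μ₀| / σ = |2102.2 − 2191.1| / 166.3 = 0.5346
Noncentrality parameter: δ = d·√n = 0.5346 × √37 = 3.2517
Critical value for a one-sided test at α = 0.05: z_α = 1.645.
Power = Φ(δ − 1.645) = Φ(1.607) = 0.9460.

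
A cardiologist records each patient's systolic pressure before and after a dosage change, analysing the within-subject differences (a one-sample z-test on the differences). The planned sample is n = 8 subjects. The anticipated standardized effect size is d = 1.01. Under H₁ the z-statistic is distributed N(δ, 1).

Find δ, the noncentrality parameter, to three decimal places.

The noncentrality parameter scales effect size by the design's sample-size factor: δ = d·√n = 1.01 × √8 = 2.8567

δ ≈ 2.857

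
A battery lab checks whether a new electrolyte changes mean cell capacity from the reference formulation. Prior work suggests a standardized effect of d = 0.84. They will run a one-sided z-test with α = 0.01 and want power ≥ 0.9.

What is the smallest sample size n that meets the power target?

n = 19

Set Φ(δ − 2.326) = 0.9; then δ − 2.326 = Φ⁻¹(0.9) = 1.282, giving δ = 3.608.
δ = d·√n ⇒ n = (δ/d)² = (3.608 / 0.84)² = 18.45.
Round up to the next whole unit.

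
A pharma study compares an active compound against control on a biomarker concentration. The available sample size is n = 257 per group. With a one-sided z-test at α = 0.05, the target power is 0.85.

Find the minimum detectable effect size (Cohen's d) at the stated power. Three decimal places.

d ≈ 0.237

Need Φ(δ − 1.645) = 0.85, so δ = 1.645 + 1.036 = 2.681.
δ = d·√(n/2) ⇒ d = δ/√(n/2) = 2.681/√(257/2) = 0.2365.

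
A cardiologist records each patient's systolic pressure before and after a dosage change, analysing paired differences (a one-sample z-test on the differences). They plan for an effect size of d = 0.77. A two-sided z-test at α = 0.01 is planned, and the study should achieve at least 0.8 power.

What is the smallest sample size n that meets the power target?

For power 0.8 need Φ(δ − z_{0.005}) = 0.8, so δ = z_{0.005} + z_{0.20} = 2.576 + 0.842 = 3.417.
(The Φ(−δ − z_{α/2}) term is vanishingly small for δ > 0 and is dropped in the standard sample-size formula.)
δ = d·√n ⇒ n = (δ/d)² = (3.417 / 0.77)² = 19.70.
Round up to the next whole unit.

n = 20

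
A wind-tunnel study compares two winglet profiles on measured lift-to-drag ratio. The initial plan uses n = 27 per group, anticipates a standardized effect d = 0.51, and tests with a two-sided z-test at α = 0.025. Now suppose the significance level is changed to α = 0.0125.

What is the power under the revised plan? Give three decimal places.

δ = d·√(n/2) = 0.51 × √(27/2) = 1.8739 (unchanged). New critical value: z_{0.0063} = 2.498.
Revised power = Φ(δ − 2.498) + Φ(−δ − 2.498) = Φ(-0.624) + Φ(-4.372) = 0.2664 + 0.0000 = 0.2664.

Power ≈ 0.266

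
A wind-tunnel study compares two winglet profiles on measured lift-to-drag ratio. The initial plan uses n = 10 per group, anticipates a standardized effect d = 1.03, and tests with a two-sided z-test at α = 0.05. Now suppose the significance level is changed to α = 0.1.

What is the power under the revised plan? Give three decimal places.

δ = d·√(n/2) = 1.03 × √(10/2) = 2.3032 (unchanged). New critical value: z_{0.05} = 1.645.
Revised power = Φ(δ − 1.645) + Φ(−δ − 1.645) = Φ(0.658) + Φ(-3.948) = 0.7448 + 0.0000 = 0.7449.

Power ≈ 0.745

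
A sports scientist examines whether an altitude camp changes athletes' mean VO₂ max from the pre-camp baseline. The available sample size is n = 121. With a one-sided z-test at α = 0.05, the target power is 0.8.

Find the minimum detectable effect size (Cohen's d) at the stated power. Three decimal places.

d ≈ 0.226

Need Φ(δ − 1.645) = 0.8, so δ = 1.645 + 0.842 = 2.486.
δ = d·√n ⇒ d = δ/√n = 2.486/√121 = 0.2260.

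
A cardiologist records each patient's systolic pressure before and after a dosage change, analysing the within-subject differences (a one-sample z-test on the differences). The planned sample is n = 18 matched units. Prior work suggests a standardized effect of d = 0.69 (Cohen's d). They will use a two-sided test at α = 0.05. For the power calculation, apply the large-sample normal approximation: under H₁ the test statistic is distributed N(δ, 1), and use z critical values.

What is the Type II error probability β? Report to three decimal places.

β ≈ 0.167

Noncentrality parameter: δ = d·√n = 0.69 × √18 = 2.9274
Two-sided α = 0.05 → critical value z_{0.025} = 1.960.
Power = Φ(δ − 1.960) + Φ(−δ − 1.960) = Φ(0.967) + Φ(-4.887) = 0.8333 + 0.0000 = 0.8333.
Type II error: β = 1 − power = 1 − 0.8333 = 0.1667.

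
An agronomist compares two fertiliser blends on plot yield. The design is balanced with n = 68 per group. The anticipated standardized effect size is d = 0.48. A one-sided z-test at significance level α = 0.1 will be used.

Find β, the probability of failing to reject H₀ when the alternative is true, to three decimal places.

Noncentrality parameter: δ = d·√(n/2) = 0.48 × √(68/2) = 2.7989
Critical value for a one-sided test at α = 0.1: z_α = 1.282.
Power = P(Z > 1.282 − δ) = Φ(1.517) = 0.9354.
Type II error: β = 1 − power = 1 − 0.9354 = 0.0646.

β ≈ 0.065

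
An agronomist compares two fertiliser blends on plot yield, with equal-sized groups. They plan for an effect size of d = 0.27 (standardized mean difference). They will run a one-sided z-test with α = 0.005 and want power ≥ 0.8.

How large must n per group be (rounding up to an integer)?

For power 0.8 need Φ(δ − z_{0.005}) = 0.8, so δ = z_{0.005} + z_{0.20} = 2.576 + 0.842 = 3.417.
δ = d·√(n/2) ⇒ n = 2(δ/d)² = 2 × (3.417 / 0.27)² = 320.41.
Rounding up, n = 321 per group.

n = 321 per group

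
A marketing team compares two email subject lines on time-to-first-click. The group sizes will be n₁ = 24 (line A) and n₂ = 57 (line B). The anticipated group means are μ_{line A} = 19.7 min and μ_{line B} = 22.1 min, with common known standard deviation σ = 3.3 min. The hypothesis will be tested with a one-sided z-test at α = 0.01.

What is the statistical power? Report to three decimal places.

Standardized effect: d = |μ_{line A} − μ_{line B}| / σ = |19.7 − 22.1| / 3.3 = 0.7273
Noncentrality parameter: δ = d / √(1/n₁ + 1/n₂) = 0.7273 / √(1/24 + 1/57) = 2.9888
Critical value for a one-sided test at α = 0.01: z_α = 2.326.
Power = Φ(δ − 2.326) = Φ(0.662) = 0.7462.

Power ≈ 0.746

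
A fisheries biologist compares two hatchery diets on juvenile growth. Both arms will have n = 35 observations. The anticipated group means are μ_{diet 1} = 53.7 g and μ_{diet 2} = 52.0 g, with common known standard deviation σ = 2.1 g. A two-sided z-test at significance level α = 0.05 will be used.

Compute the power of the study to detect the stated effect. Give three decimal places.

Standardized effect: d = |μ_{diet 1} − μ_{diet 2}| / σ = |53.7 − 52.0| / 2.1 = 0.8095
Noncentrality parameter: δ = d·√(n/2) = 0.8095 × √(35/2) = 3.3865
Critical value for a two-sided test at α = 0.05: z_{α/2} = 1.960.
Power = Φ(δ − 1.960) + Φ(−δ − 1.960) = Φ(1.427) + Φ(-5.346) = 0.9231 + 0.0000 = 0.9231.

Power ≈ 0.923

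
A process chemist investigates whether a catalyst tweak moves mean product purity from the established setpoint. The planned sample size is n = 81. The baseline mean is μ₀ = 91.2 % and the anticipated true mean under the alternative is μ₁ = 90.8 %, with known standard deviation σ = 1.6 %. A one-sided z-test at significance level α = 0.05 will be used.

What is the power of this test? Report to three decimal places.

Standardized effect: d = |μ₁ − μ₀| / σ = |90.8 − 91.2| / 1.6 = 0.2500
Noncentrality parameter: δ = d·√n = 0.2500 × √81 = 2.2500
Critical value for a one-sided test at α = 0.05: z_α = 1.645.
Power = Φ(δ − 1.645) = Φ(0.605) = 0.7275.

Power ≈ 0.727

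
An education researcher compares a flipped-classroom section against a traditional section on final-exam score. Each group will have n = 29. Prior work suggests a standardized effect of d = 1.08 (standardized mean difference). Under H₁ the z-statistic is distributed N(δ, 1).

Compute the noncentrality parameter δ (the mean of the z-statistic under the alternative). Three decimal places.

The noncentrality parameter scales effect size by the design's sample-size factor: δ = d·√(n/2) = 1.08 × √(29/2) = 4.1125

δ ≈ 4.113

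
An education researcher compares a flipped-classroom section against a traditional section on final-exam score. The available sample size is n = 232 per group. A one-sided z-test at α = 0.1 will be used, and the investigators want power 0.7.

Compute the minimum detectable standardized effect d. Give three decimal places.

Required noncentrality: δ = z_{0.1} + z_{0.30} = 1.282 + 0.524 = 1.806.
δ = d·√(n/2) ⇒ d = δ/√(n/2) = 1.806/√(232/2) = 0.1677.

d ≈ 0.168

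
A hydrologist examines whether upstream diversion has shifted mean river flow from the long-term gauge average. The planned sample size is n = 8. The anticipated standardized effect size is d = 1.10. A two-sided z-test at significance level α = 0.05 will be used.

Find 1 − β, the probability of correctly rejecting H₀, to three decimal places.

Noncentrality parameter: δ = d·√n = 1.10 × √8 = 3.1113
Two-sided α = 0.05 → critical value z_{0.025} = 1.960.
Power = Φ(δ − 1.960) + Φ(−δ − 1.960) = Φ(1.151) + Φ(-5.071) = 0.8752 + 0.0000 = 0.8752.

Power ≈ 0.875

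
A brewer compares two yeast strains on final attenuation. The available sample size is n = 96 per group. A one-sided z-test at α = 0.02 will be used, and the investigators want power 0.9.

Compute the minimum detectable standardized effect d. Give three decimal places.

Required noncentrality: δ = z_{0.02} + z_{0.10} = 2.054 + 1.282 = 3.335.
δ = d·√(n/2) ⇒ d = δ/√(n/2) = 3.335/√(96/2) = 0.4814.

d ≈ 0.481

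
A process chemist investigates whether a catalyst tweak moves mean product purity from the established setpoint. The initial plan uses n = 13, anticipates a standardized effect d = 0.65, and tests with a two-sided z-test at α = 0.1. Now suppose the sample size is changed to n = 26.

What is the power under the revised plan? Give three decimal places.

With n = 26: δ = d·√n = 0.65 × √26 = 3.3144. Critical value z_{0.05} = 1.645.
Revised power = Φ(δ − 1.645) + Φ(−δ − 1.645) = Φ(1.670) + Φ(-4.959) = 0.9525 + 0.0000 = 0.9525.

Power ≈ 0.952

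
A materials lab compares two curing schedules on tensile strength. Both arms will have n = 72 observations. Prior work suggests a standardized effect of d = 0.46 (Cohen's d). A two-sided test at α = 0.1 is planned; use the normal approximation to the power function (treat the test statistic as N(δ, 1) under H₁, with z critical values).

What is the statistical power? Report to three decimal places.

Power ≈ 0.868

Noncentrality parameter: δ = d·√(n/2) = 0.46 × √(72/2) = 2.7600
Two-sided α = 0.1 → critical value z_{0.05} = 1.645.
Power = Φ(δ − 1.645) + Φ(−δ − 1.645) = Φ(1.115) + Φ(-4.405) = 0.8676 + 0.0000 = 0.8676.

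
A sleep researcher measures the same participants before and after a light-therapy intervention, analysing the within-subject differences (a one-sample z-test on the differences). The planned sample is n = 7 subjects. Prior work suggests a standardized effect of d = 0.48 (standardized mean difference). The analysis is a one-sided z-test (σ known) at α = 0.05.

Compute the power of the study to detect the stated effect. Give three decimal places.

Noncentrality parameter: δ = d·√n = 0.48 × √7 = 1.2700
Critical value for a one-sided test at α = 0.05: z_α = 1.645.
Power = Φ(δ − 1.645) = Φ(-0.375) = 0.3539.

Power ≈ 0.354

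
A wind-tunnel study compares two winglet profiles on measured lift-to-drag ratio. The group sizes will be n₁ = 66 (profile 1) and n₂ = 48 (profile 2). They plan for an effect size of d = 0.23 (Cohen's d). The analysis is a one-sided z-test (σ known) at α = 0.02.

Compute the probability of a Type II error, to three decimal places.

Noncentrality parameter: δ = d / √(1/n₁ + 1/n₂) = 0.23 / √(1/66 + 1/48) = 1.2125
Critical value for a one-sided test at α = 0.02: z_α = 2.054.
Power = Φ(δ − 2.054) = Φ(-0.841) = 0.2001.
Type II error: β = 1 − power = 1 − 0.2001 = 0.7999.

β ≈ 0.800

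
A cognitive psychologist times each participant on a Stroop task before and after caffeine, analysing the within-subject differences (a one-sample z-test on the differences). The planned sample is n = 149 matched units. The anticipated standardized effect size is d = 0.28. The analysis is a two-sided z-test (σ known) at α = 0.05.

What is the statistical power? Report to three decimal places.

Noncentrality parameter: δ = d·√n = 0.28 × √149 = 3.4178
Two-sided α = 0.05 → critical value z_{0.025} = 1.960.
Power = Φ(δ − 1.960) + Φ(−δ − 1.960) = Φ(1.458) + Φ(-5.378) = 0.9276 + 0.0000 = 0.9276.

Power ≈ 0.928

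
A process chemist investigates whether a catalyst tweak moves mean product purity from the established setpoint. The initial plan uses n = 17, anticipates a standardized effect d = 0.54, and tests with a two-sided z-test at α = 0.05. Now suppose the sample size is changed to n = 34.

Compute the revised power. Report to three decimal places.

Power ≈ 0.883

With n = 34: δ = d·√n = 0.54 × √34 = 3.1487. Critical value z_{0.025} = 1.960.
Revised power = Φ(δ − 1.960) + Φ(−δ − 1.960) = Φ(1.189) + Φ(-5.109) = 0.8827 + 0.0000 = 0.8827.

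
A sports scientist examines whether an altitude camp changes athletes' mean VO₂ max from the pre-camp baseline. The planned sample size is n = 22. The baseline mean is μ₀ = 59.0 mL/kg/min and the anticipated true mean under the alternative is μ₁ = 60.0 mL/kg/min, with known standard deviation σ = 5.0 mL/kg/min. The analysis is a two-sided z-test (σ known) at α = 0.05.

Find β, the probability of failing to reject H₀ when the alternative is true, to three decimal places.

Standardized effect: d = |μ₁ − μ₀| / σ = |60.0 − 59.0| / 5.0 = 0.2000
Noncentrality parameter: δ = d·√n = 0.2000 × √22 = 0.9381
Critical value for a two-sided test at α = 0.05: z_{α/2} = 1.960.
Power = Φ(δ − 1.960) + Φ(−δ − 1.960) = Φ(-1.022) + Φ(-2.898) = 0.1534 + 0.0019 = 0.1553.
Type II error: β = 1 − power = 1 − 0.1553 = 0.8447.

β ≈ 0.845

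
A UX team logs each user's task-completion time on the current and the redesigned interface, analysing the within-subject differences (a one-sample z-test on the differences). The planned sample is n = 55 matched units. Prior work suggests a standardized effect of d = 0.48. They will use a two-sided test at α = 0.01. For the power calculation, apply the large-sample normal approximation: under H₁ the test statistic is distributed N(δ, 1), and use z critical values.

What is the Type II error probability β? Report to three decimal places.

β ≈ 0.163

Noncentrality parameter: δ = d·√n = 0.48 × √55 = 3.5598
Critical value for a two-sided test at α = 0.01: z_{α/2} = 2.576.
Power = Φ(δ − 2.576) + Φ(−δ − 2.576) = Φ(0.984) + Φ(-6.136) = 0.8374 + 0.0000 = 0.8374.
Type II error: β = 1 − power = 1 − 0.8374 = 0.1626.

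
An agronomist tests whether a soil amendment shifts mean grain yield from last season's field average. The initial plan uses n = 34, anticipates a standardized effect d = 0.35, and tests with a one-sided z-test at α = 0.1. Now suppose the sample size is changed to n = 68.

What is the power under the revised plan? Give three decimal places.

With n = 68: δ = d·√n = 0.35 × √68 = 2.8862. Critical value z_{0.1} = 1.282.
Revised power = P(Z > 1.282 − δ) = Φ(1.605) = 0.9457.

Power ≈ 0.946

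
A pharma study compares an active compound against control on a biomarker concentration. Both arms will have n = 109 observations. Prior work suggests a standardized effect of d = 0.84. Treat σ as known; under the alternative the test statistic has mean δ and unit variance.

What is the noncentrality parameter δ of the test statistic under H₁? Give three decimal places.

The noncentrality parameter scales effect size by the design's sample-size factor: δ = d·√(n/2) = 0.84 × √(109/2) = 6.2012

δ ≈ 6.201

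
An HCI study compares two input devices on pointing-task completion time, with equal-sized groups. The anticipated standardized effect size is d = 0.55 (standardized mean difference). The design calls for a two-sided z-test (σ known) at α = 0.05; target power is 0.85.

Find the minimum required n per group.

Set Φ(δ − 1.960) = 0.85; then δ − 1.960 = Φ⁻¹(0.85) = 1.036, giving δ = 2.996.
(For δ > 0 the lower-tail rejection region contributes negligibly to power, so the one-term inversion is standard.)
δ = d·√(n/2) ⇒ n = 2(δ/d)² = 2 × (2.996 / 0.55)² = 59.36.
Rounding up, n = 60 per group.

n = 60 per group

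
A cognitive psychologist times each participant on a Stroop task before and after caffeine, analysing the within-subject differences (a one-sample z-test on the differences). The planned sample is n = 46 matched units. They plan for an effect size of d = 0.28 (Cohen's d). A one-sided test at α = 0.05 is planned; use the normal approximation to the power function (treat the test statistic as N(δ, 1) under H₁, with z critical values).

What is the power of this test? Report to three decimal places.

Noncentrality parameter: δ = d·√n = 0.28 × √46 = 1.8991
Critical value for a one-sided test at α = 0.05: z_α = 1.645.
Power = Φ(δ − 1.645) = Φ(0.254) = 0.6003.

Power ≈ 0.600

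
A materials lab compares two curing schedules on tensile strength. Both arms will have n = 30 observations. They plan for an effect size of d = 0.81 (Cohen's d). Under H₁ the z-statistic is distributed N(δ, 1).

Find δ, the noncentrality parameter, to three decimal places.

δ ≈ 3.137

The noncentrality parameter scales effect size by the design's sample-size factor: δ = d·√(n/2) = 0.81 × √(30/2) = 3.1371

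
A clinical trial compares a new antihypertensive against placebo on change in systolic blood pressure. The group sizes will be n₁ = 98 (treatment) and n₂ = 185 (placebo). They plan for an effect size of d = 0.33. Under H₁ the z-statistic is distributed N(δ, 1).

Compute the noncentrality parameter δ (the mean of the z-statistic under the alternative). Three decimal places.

δ ≈ 2.641

δ = d / √(1/n₁ + 1/n₂) = 0.33 / √(1/98 + 1/185) = 2.6413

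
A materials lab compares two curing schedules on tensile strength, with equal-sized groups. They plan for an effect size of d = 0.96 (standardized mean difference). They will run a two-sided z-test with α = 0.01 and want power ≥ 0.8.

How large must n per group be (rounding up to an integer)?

n = 26 per group

Set Φ(δ − 2.576) = 0.8; then δ − 2.576 = Φ⁻¹(0.8) = 0.842, giving δ = 3.417.
(For δ > 0 the lower-tail rejection region contributes negligibly to power, so the one-term inversion is standard.)
δ = d·√(n/2) ⇒ n = 2(δ/d)² = 2 × (3.417 / 0.96)² = 25.34.
Round up to the next whole unit.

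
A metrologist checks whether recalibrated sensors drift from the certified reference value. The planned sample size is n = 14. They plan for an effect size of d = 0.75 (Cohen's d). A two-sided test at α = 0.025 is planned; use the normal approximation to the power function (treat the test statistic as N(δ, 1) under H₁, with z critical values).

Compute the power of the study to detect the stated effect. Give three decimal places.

Noncentrality parameter: δ = d·√n = 0.75 × √14 = 2.8062
Two-sided α = 0.025 → critical value z_{0.0125} = 2.241.
Power = Φ(δ − 2.241) + Φ(−δ − 2.241) = Φ(0.565) + Φ(-5.048) = 0.7139 + 0.0000 = 0.7139.

Power ≈ 0.714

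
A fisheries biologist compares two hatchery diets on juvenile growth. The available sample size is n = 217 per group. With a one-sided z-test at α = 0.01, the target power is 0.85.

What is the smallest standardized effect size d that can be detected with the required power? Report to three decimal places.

d ≈ 0.323

Required noncentrality: δ = z_{0.01} + z_{0.15} = 2.326 + 1.036 = 3.363.
δ = d·√(n/2) ⇒ d = δ/√(n/2) = 3.363/√(217/2) = 0.3228.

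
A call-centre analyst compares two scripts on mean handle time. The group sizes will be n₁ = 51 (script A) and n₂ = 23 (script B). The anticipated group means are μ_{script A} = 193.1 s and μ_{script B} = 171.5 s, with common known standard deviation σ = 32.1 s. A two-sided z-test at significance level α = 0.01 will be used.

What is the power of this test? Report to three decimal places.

Power ≈ 0.541

Standardized effect: d = |μ_{script A} − μ_{script B}| / σ = |193.1 − 171.5| / 32.1 = 0.6729
Noncentrality parameter: δ = d / √(1/n₁ + 1/n₂) = 0.6729 / √(1/51 + 1/23) = 2.6791
Two-sided α = 0.01 → critical value z_{0.005} = 2.576.
Power = Φ(δ − 2.576) + Φ(−δ − 2.576) = Φ(0.103) + Φ(-5.255) = 0.5411 + 0.0000 = 0.5411.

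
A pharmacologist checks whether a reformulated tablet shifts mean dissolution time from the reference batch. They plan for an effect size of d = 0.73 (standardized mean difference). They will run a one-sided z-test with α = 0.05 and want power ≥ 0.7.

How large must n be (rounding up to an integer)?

Set Φ(δ − 1.645) = 0.7; then δ − 1.645 = Φ⁻¹(0.7) = 0.524, giving δ = 2.169.
δ = d·√n ⇒ n = (δ/d)² = (2.169 / 0.73)² = 8.83.
Round up to the next whole unit.

n = 9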